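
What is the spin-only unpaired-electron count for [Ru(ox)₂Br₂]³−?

Ligand charges: each oxalate is −2; each bromide is −1. With an overall charge of −3 the ruthenium centre must be in the +3 oxidation state.
Group 8 minus oxidation state 3 gives a d⁵ configuration.
Counting donor atoms: 2×oxalate (bidentate) → 4 donors; 2×bromide (monodentate) → 2 donors. Coordination number = 6.
The spin state decides the count: a 4d ion has a large Δₒ and is invariably low-spin.
An octahedral low-spin d⁵ ion is t₂g⁵e_g⁰, giving 1 unpaired electron.

1 unpaired electron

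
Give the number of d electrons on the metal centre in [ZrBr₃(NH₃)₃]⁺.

d0

Summing ligand charges against the +1 overall charge gives an oxidation state of +4 for zirconium.
Zirconium is a group-4 element; Zr(IV) is therefore d⁰.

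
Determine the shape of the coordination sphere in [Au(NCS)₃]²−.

Ligand charges: each isothiocyanate is −1. With an overall charge of −2 the gold centre must be in the +1 oxidation state.
Group 11 minus oxidation state 1 gives a d¹⁰ configuration.
With 3 monodentate ligands the coordination number is 3.
Three ligands around a d¹⁰ centre minimise repulsion in a trigonal-planar arrangement.

trigonal planar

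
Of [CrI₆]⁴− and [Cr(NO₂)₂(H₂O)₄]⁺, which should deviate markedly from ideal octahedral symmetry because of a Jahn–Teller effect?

[CrI₆]⁴−

[CrI₆]⁴−: Ligand charges: each iodide is −1. With an overall charge of −4 the chromium centre must be in the +2 oxidation state. Chromium is a group-6 element; Cr(II) is therefore d⁴. Iodide is a weak-field ligand for a first-row metal, so the complex is high-spin. The t₂g³e_g¹ (high-spin) configuration has an unevenly filled e_g set; the Jahn–Teller theorem predicts a tetragonal distortion (typically axial elongation) to lift the degeneracy.
[Cr(NO₂)₂(H₂O)₄]⁺: Each nitro (N-bound nitrite) is −1; water is neutral; balancing the +1 overall charge requires Cr(III). Chromium is a group-6 element; Cr(III) is therefore d³. The d³ configuration leaves the e_g set evenly filled (or empty) — no strong Jahn–Teller driving force.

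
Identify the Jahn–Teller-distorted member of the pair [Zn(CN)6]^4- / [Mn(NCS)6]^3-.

[Mn(NCS)6]^3-

[Zn(CN)6]^4-: Ligand charges: each cyanide is −1. With an overall charge of −4 the zinc centre must be in the +2 oxidation state. Zn sits in group 12, so the d-electron count is 12 − 2 = 10. The d¹⁰ configuration leaves the e_g set evenly filled (or empty) — no strong Jahn–Teller driving force.
[Mn(NCS)6]^3-: Summing ligand charges against the −3 overall charge gives an oxidation state of +3 for manganese. Group 7 minus oxidation state 3 gives a d⁴ configuration. Isothiocyanate is a weak-field ligand for a first-row metal, so the complex is high-spin. The t₂g³e_g¹ (high-spin) configuration has an unevenly filled e_g set; the Jahn–Teller theorem predicts a tetragonal distortion (typically axial elongation) to lift the degeneracy.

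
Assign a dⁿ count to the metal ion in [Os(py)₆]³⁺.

Summing ligand charges against the +3 overall charge gives an oxidation state of +3 for osmium.
Os sits in group 8, so the d-electron count is 8 − 3 = 5.

d5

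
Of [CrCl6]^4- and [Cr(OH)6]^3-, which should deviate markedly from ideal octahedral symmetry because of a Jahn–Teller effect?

[CrCl6]^4-: Summing ligand charges against the −4 overall charge gives an oxidation state of +2 for chromium. Chromium is a group-6 element; Cr(II) is therefore d⁴. Chloride is a weak-field ligand for a first-row metal, so the complex is high-spin. The t₂g³e_g¹ (high-spin) configuration has an unevenly filled e_g set; the Jahn–Teller theorem predicts a tetragonal distortion (typically axial elongation) to lift the degeneracy.
[Cr(OH)6]^3-: Summing ligand charges against the −3 overall charge gives an oxidation state of +3 for chromium. Cr sits in group 6, so the d-electron count is 6 − 3 = 3. The d³ configuration leaves the e_g set evenly filled (or empty) — no strong Jahn–Teller driving force.

[CrCl6]^4-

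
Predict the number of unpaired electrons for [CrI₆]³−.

Summing ligand charges against the −3 overall charge gives an oxidation state of +3 for chromium.
Cr sits in group 6, so the d-electron count is 6 − 3 = 3.
In an octahedral field the d³ configuration is t₂g³e_g⁰ (only one arrangement possible), giving 3 unpaired electrons.

3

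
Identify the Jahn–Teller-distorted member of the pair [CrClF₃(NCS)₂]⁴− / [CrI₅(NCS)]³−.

[CrClF₃(NCS)₂]⁴−

[CrClF₃(NCS)₂]⁴−: Ligand charges: each chloride is −1; each fluoride is −1; each isothiocyanate is −1. With an overall charge of −4 the chromium centre must be in the +2 oxidation state. Cr sits in group 6, so the d-electron count is 6 − 2 = 4. Chloride, fluoride, and isothiocyanate are weak-field ligands for a first-row metal, so the complex is high-spin. The t₂g³e_g¹ (high-spin) configuration has an unevenly filled e_g set; the Jahn–Teller theorem predicts a tetragonal distortion (typically axial elongation) to lift the degeneracy.
[CrI₅(NCS)]³−: Each iodide is −1; each isothiocyanate is −1; balancing the −3 overall charge requires Cr(III). Cr sits in group 6, so the d-electron count is 6 − 3 = 3. The d³ configuration leaves the e_g set evenly filled (or empty) — no strong Jahn–Teller driving force.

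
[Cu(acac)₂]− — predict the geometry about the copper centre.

Ligand charges: each acetylacetonate is −1. With an overall charge of −1 the copper centre must be in the +1 oxidation state.
Cu sits in group 11, so the d-electron count is 11 − 1 = 10.
Counting donor atoms: 2×acetylacetonate (bidentate) → 4 donors. Coordination number = 4.
A d¹⁰ ion has no crystal-field stabilisation preference between square planar and tetrahedral, so four ligands adopt the sterically favoured tetrahedral geometry.

tetrahedral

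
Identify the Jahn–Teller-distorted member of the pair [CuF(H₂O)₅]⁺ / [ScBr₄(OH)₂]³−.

[CuF(H₂O)₅]⁺: Ligand charges: each fluoride is −1; water is neutral. With an overall charge of +1 the copper centre must be in the +2 oxidation state. Cu sits in group 11, so the d-electron count is 11 − 2 = 9. The t₂g⁶e_g³ configuration has an unevenly filled e_g set; the Jahn–Teller theorem predicts a tetragonal distortion (typically axial elongation) to lift the degeneracy.
[ScBr₄(OH)₂]³−: Summing ligand charges against the −3 overall charge gives an oxidation state of +3 for scandium. Scandium is a group-3 element; Sc(III) is therefore d⁰. The d⁰ configuration leaves the e_g set evenly filled (or empty) — no strong Jahn–Teller driving force.

[CuF(H₂O)₅]⁺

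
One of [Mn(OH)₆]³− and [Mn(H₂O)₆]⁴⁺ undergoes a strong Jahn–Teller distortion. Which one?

[Mn(OH)₆]³−: Each hydroxide is −1; balancing the −3 overall charge requires Mn(III). Manganese is a group-7 element; Mn(III) is therefore d⁴. Hydroxide is a weak-field ligand for a first-row metal, so the complex is high-spin. The t₂g³e_g¹ (high-spin) configuration has an unevenly filled e_g set; the Jahn–Teller theorem predicts a tetragonal distortion (typically axial elongation) to lift the degeneracy.
[Mn(H₂O)₆]⁴⁺: Summing ligand charges against the +4 overall charge gives an oxidation state of +4 for manganese. Manganese is a group-7 element; Mn(IV) is therefore d³. The d³ configuration leaves the e_g set evenly filled (or empty) — no strong Jahn–Teller driving force.

[Mn(OH)₆]³−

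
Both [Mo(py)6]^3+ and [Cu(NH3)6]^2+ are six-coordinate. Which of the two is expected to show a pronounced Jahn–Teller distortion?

[Cu(NH3)6]^2+

[Mo(py)6]^3+: Pyridine is neutral; balancing the +3 overall charge requires Mo(III). Molybdenum is a group-6 element; Mo(III) is therefore d³. The d³ configuration leaves the e_g set evenly filled (or empty) — no strong Jahn–Teller driving force.
[Cu(NH3)6]^2+: Ammonia is neutral; balancing the +2 overall charge requires Cu(II). Group 11 minus oxidation state 2 gives a d⁹ configuration. The t₂g⁶e_g³ configuration has an unevenly filled e_g set; the Jahn–Teller theorem predicts a tetragonal distortion (typically axial elongation) to lift the degeneracy.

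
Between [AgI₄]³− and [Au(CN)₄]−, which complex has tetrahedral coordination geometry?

For [AgI₄]³−: Ligand charges: each iodide is −1. With an overall charge of −3 the silver centre must be in the +1 oxidation state. Ag sits in group 11, so the d-electron count is 11 − 1 = 10. A d¹⁰ ion has no crystal-field stabilisation preference between square planar and tetrahedral, so four ligands adopt the sterically favoured tetrahedral geometry. → tetrahedral.
For [Au(CN)₄]−: Each cyanide is −1; balancing the −1 overall charge requires Au(III). Gold is a group-11 element; Au(III) is therefore d⁸. A 5d d⁸ ion has a large crystal-field splitting; square planar leaves the high-energy d_{x²−y²} orbital empty and maximises CFSE. → square planar.

[AgI₄]³−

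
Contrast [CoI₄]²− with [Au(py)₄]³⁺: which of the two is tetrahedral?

[CoI₄]²−

For [CoI₄]²−: Summing ligand charges against the −2 overall charge gives an oxidation state of +2 for cobalt. Group 9 minus oxidation state 2 gives a d⁷ configuration. For a high-spin 3d d⁷ ion with weak-field ligands the small Δₜ gives little square-planar CFSE advantage, so four ligands adopt the sterically favoured tetrahedral geometry. → tetrahedral.
For [Au(py)₄]³⁺: Ligand charges: pyridine is neutral. With an overall charge of +3 the gold centre must be in the +3 oxidation state. Group 11 minus oxidation state 3 gives a d⁸ configuration. A 5d d⁸ ion has a large crystal-field splitting; square planar leaves the high-energy d_{x²−y²} orbital empty and maximises CFSE. → square planar.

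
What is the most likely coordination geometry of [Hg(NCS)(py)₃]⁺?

tetrahedral

Ligand charges: each isothiocyanate is −1; pyridine is neutral. With an overall charge of +1 the mercury centre must be in the +2 oxidation state.
Mercury is a group-12 element; Hg(II) is therefore d¹⁰.
With 4 monodentate ligands the coordination number is 4.
A d¹⁰ ion has no crystal-field stabilisation preference between square planar and tetrahedral, so four ligands adopt the sterically favoured tetrahedral geometry.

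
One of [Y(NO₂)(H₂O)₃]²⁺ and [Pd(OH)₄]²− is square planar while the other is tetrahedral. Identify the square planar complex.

[Pd(OH)₄]²−

For [Y(NO₂)(H₂O)₃]²⁺: Ligand charges: each nitro (N-bound nitrite) is −1; water is neutral. With an overall charge of +2 the yttrium centre must be in the +3 oxidation state. Yttrium is a group-3 element; Y(III) is therefore d⁰. A d⁰ ion has no crystal-field stabilisation preference between square planar and tetrahedral, so four ligands adopt the sterically favoured tetrahedral geometry. → tetrahedral.
For [Pd(OH)₄]²−: Each hydroxide is −1; balancing the −2 overall charge requires Pd(II). Pd sits in group 10, so the d-electron count is 10 − 2 = 8. A 4d d⁸ ion has a large crystal-field splitting; square planar leaves the high-energy d_{x²−y²} orbital empty and maximises CFSE. → square planar.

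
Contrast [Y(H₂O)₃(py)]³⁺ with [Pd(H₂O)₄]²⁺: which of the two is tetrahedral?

[Y(H₂O)₃(py)]³⁺

For [Y(H₂O)₃(py)]³⁺: Ligand charges: water is neutral; pyridine is neutral. With an overall charge of +3 the yttrium centre must be in the +3 oxidation state. Yttrium is a group-3 element; Y(III) is therefore d⁰. A d⁰ ion has no crystal-field stabilisation preference between square planar and tetrahedral, so four ligands adopt the sterically favoured tetrahedral geometry. → tetrahedral.
For [Pd(H₂O)₄]²⁺: Water is neutral; balancing the +2 overall charge requires Pd(II). Group 10 minus oxidation state 2 gives a d⁸ configuration. A 4d d⁸ ion has a large crystal-field splitting; square planar leaves the high-energy d_{x²−y²} orbital empty and maximises CFSE. → square planar.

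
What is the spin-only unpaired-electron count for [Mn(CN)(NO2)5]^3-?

Ligand charges: each cyanide is −1; each nitro (N-bound nitrite) is −1. With an overall charge of −3 the manganese centre must be in the +3 oxidation state.
Group 7 minus oxidation state 3 gives a d⁴ configuration.
The spin state decides the count: Cyanide and nitro (N-bound nitrite) are strong-field ligands (high in the spectrochemical series) for a first-row metal, so the complex is low-spin.
An octahedral low-spin d⁴ ion is t₂g⁴e_g⁰, giving 2 unpaired electrons.

2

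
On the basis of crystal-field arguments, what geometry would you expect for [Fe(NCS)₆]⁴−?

Ligand charges: each isothiocyanate is −1. With an overall charge of −4 the iron centre must be in the +2 oxidation state.
Iron is a group-8 element; Fe(II) is therefore d⁶.
Coordination number: 6.
Six donors around a single metal centre give an octahedral coordination sphere.

octahedral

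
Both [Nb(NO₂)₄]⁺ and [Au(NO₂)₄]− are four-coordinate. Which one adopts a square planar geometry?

For [Nb(NO₂)₄]⁺: Each nitro (N-bound nitrite) is −1; balancing the +1 overall charge requires Nb(V). Nb sits in group 5, so the d-electron count is 5 − 5 = 0. A d⁰ ion has no crystal-field stabilisation preference between square planar and tetrahedral, so four ligands adopt the sterically favoured tetrahedral geometry. → tetrahedral.
For [Au(NO₂)₄]−: Summing ligand charges against the −1 overall charge gives an oxidation state of +3 for gold. Group 11 minus oxidation state 3 gives a d⁸ configuration. A 5d d⁸ ion has a large crystal-field splitting; square planar leaves the high-energy d_{x²−y²} orbital empty and maximises CFSE. → square planar.

[Au(NO₂)₄]−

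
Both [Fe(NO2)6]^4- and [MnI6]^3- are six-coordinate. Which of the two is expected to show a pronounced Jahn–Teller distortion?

[Fe(NO2)6]^4-: Ligand charges: each nitro (N-bound nitrite) is −1. With an overall charge of −4 the iron centre must be in the +2 oxidation state. Iron is a group-8 element; Fe(II) is therefore d⁶. Nitro (N-bound nitrite) is a strong-field ligand (high in the spectrochemical series) for a first-row metal, so the complex is low-spin. The d⁶ configuration leaves the e_g set evenly filled (or empty) — no strong Jahn–Teller driving force.
[MnI6]^3-: Ligand charges: each iodide is −1. With an overall charge of −3 the manganese centre must be in the +3 oxidation state. Manganese is a group-7 element; Mn(III) is therefore d⁴. Iodide is a weak-field ligand for a first-row metal, so the complex is high-spin. The t₂g³e_g¹ (high-spin) configuration has an unevenly filled e_g set; the Jahn–Teller theorem predicts a tetragonal distortion (typically axial elongation) to lift the degeneracy.

[MnI6]^3-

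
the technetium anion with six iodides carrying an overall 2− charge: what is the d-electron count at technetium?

Ligand charges: each iodide is −1. With an overall charge of −2 the technetium centre must be in the +4 oxidation state.
Technetium is a group-7 element; Tc(IV) is therefore d³.

d³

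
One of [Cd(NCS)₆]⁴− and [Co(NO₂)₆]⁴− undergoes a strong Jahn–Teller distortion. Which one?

[Co(NO₂)₆]⁴−

[Cd(NCS)₆]⁴−: Summing ligand charges against the −4 overall charge gives an oxidation state of +2 for cadmium. Cadmium is a group-12 element; Cd(II) is therefore d¹⁰. The d¹⁰ configuration leaves the e_g set evenly filled (or empty) — no strong Jahn–Teller driving force.
[Co(NO₂)₆]⁴−: Summing ligand charges against the −4 overall charge gives an oxidation state of +2 for cobalt. Group 9 minus oxidation state 2 gives a d⁷ configuration. Nitro (N-bound nitrite) is a strong-field ligand (high in the spectrochemical series) for a first-row metal, so the complex is low-spin. The t₂g⁶e_g¹ (low-spin) configuration has an unevenly filled e_g set; the Jahn–Teller theorem predicts a tetragonal distortion (typically axial elongation) to lift the degeneracy.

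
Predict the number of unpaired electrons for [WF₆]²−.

Ligand charges: each fluoride is −1. With an overall charge of −2 the tungsten centre must be in the +4 oxidation state.
W sits in group 6, so the d-electron count is 6 − 4 = 2.
In an octahedral field the d² configuration is t₂g²e_g⁰ (only one arrangement possible), giving 2 unpaired electrons.

2 unpaired electrons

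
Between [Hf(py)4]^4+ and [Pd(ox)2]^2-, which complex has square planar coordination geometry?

For [Hf(py)4]^4+: Ligand charges: pyridine is neutral. With an overall charge of +4 the hafnium centre must be in the +4 oxidation state. Hf sits in group 4, so the d-electron count is 4 − 4 = 0. A d⁰ ion has no crystal-field stabilisation preference between square planar and tetrahedral, so four ligands adopt the sterically favoured tetrahedral geometry. → tetrahedral.
For [Pd(ox)2]^2-: Summing ligand charges against the −2 overall charge gives an oxidation state of +2 for palladium. Palladium is a group-10 element; Pd(II) is therefore d⁸. A 4d d⁸ ion has a large crystal-field splitting; square planar leaves the high-energy d_{x²−y²} orbital empty and maximises CFSE. → square planar.

[Pd(ox)2]^2-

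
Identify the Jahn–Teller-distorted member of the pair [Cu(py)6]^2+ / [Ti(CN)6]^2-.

[Cu(py)6]^2+

[Cu(py)6]^2+: Ligand charges: pyridine is neutral. With an overall charge of +2 the copper centre must be in the +2 oxidation state. Cu sits in group 11, so the d-electron count is 11 − 2 = 9. The t₂g⁶e_g³ configuration has an unevenly filled e_g set; the Jahn–Teller theorem predicts a tetragonal distortion (typically axial elongation) to lift the degeneracy.
[Ti(CN)6]^2-: Ligand charges: each cyanide is −1. With an overall charge of −2 the titanium centre must be in the +4 oxidation state. Ti sits in group 4, so the d-electron count is 4 − 4 = 0. The d⁰ configuration leaves the e_g set evenly filled (or empty) — no strong Jahn–Teller driving force.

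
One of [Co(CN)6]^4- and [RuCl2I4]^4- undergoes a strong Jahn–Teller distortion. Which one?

[Co(CN)6]^4-

[Co(CN)6]^4-: Ligand charges: each cyanide is −1. With an overall charge of −4 the cobalt centre must be in the +2 oxidation state. Cobalt is a group-9 element; Co(II) is therefore d⁷. Cyanide is a strong-field ligand (high in the spectrochemical series) for a first-row metal, so the complex is low-spin. The t₂g⁶e_g¹ (low-spin) configuration has an unevenly filled e_g set; the Jahn–Teller theorem predicts a tetragonal distortion (typically axial elongation) to lift the degeneracy.
[RuCl2I4]^4-: Summing ligand charges against the −4 overall charge gives an oxidation state of +2 for ruthenium. Ruthenium is a group-8 element; Ru(II) is therefore d⁶. A 4d ion has a large Δₒ and is invariably low-spin. The d⁶ configuration leaves the e_g set evenly filled (or empty) — no strong Jahn–Teller driving force.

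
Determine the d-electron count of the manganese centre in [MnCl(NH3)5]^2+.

d4

Summing ligand charges against the +2 overall charge gives an oxidation state of +3 for manganese.
Group 7 minus oxidation state 3 gives a d⁴ configuration.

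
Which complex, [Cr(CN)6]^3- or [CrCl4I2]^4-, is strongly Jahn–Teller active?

[Cr(CN)6]^3-: Each cyanide is −1; balancing the −3 overall charge requires Cr(III). Chromium is a group-6 element; Cr(III) is therefore d³. The d³ configuration leaves the e_g set evenly filled (or empty) — no strong Jahn–Teller driving force.
[CrCl4I2]^4-: Ligand charges: each chloride is −1; each iodide is −1. With an overall charge of −4 the chromium centre must be in the +2 oxidation state. Cr sits in group 6, so the d-electron count is 6 − 2 = 4. Chloride and iodide are weak-field ligands for a first-row metal, so the complex is high-spin. The t₂g³e_g¹ (high-spin) configuration has an unevenly filled e_g set; the Jahn–Teller theorem predicts a tetragonal distortion (typically axial elongation) to lift the degeneracy.

[CrCl4I2]^4-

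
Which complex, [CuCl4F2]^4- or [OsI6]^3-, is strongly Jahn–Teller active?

[CuCl4F2]^4-

[CuCl4F2]^4-: Each chloride is −1; each fluoride is −1; balancing the −4 overall charge requires Cu(II). Group 11 minus oxidation state 2 gives a d⁹ configuration. The t₂g⁶e_g³ configuration has an unevenly filled e_g set; the Jahn–Teller theorem predicts a tetragonal distortion (typically axial elongation) to lift the degeneracy.
[OsI6]^3-: Ligand charges: each iodide is −1. With an overall charge of −3 the osmium centre must be in the +3 oxidation state. Osmium is a group-8 element; Os(III) is therefore d⁵. A 5d ion has a large Δₒ and is invariably low-spin. The d⁵ configuration leaves the e_g set evenly filled (or empty) — no strong Jahn–Teller driving force.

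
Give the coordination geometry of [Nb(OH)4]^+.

tetrahedral

Each hydroxide is −1; balancing the +1 overall charge requires Nb(V).
Niobium is a group-5 element; Nb(V) is therefore d⁰.
Coordination number: 4.
A d⁰ ion has no crystal-field stabilisation preference between square planar and tetrahedral, so four ligands adopt the sterically favoured tetrahedral geometry.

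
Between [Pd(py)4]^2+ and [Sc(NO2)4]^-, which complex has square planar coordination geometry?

For [Pd(py)4]^2+: Ligand charges: pyridine is neutral. With an overall charge of +2 the palladium centre must be in the +2 oxidation state. Group 10 minus oxidation state 2 gives a d⁸ configuration. A 4d d⁸ ion has a large crystal-field splitting; square planar leaves the high-energy d_{x²−y²} orbital empty and maximises CFSE. → square planar.
For [Sc(NO2)4]^-: Ligand charges: each nitro (N-bound nitrite) is −1. With an overall charge of −1 the scandium centre must be in the +3 oxidation state. Group 3 minus oxidation state 3 gives a d⁰ configuration. A d⁰ ion has no crystal-field stabilisation preference between square planar and tetrahedral, so four ligands adopt the sterically favoured tetrahedral geometry. → tetrahedral.

[Pd(py)4]^2+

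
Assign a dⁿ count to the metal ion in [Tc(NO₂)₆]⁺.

Summing ligand charges against the +1 overall charge gives an oxidation state of +7 for technetium.
Tc sits in group 7, so the d-electron count is 7 − 7 = 0.

d0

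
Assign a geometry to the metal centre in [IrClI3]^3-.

Ligand charges: each chloride is −1; each iodide is −1. With an overall charge of −3 the iridium centre must be in the +1 oxidation state.
Iridium is a group-9 element; Ir(I) is therefore d⁸.
Coordination number: 4.
A 5d d⁸ ion has a large crystal-field splitting; square planar leaves the high-energy d_{x²−y²} orbital empty and maximises CFSE.

square planar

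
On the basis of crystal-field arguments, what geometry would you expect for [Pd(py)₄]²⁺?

Pyridine is neutral; balancing the +2 overall charge requires Pd(II).
Pd sits in group 10, so the d-electron count is 10 − 2 = 8.
With 4 monodentate ligands the coordination number is 4.
A 4d d⁸ ion has a large crystal-field splitting; square planar leaves the high-energy d_{x²−y²} orbital empty and maximises CFSE.

square planar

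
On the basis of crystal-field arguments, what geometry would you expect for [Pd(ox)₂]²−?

square planar

Ligand charges: each oxalate is −2. With an overall charge of −2 the palladium centre must be in the +2 oxidation state.
Group 10 minus oxidation state 2 gives a d⁸ configuration.
Counting donor atoms: 2×oxalate (bidentate) → 4 donors. Coordination number = 4.
A 4d d⁸ ion has a large crystal-field splitting; square planar leaves the high-energy d_{x²−y²} orbital empty and maximises CFSE.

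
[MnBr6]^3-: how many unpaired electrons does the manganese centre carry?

Each bromide is −1; balancing the −3 overall charge requires Mn(III).
Manganese is a group-7 element; Mn(III) is therefore d⁴.
The spin state decides the count: Bromide is a weak-field ligand for a first-row metal, so the complex is high-spin.
An octahedral high-spin d⁴ ion is t₂g³e_g¹, giving 4 unpaired electrons.

4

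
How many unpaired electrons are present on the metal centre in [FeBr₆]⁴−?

Each bromide is −1; balancing the −4 overall charge requires Fe(II).
Group 8 minus oxidation state 2 gives a d⁶ configuration.
The spin state decides the count: Bromide is a weak-field ligand for a first-row metal, so the complex is high-spin.
An octahedral high-spin d⁶ ion is t₂g⁴e_g², giving 4 unpaired electrons.

4 unpaired electrons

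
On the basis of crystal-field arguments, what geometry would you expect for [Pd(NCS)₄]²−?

Summing ligand charges against the −2 overall charge gives an oxidation state of +2 for palladium.
Pd sits in group 10, so the d-electron count is 10 − 2 = 8.
With 4 monodentate ligands the coordination number is 4.
A 4d d⁸ ion has a large crystal-field splitting; square planar leaves the high-energy d_{x²−y²} orbital empty and maximises CFSE.

square planar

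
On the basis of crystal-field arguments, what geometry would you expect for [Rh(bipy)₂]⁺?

square planar

Ligand charges: 2,2′-bipyridine is neutral. With an overall charge of +1 the rhodium centre must be in the +1 oxidation state.
Rh sits in group 9, so the d-electron count is 9 − 1 = 8.
Counting donor atoms: 2×2,2′-bipyridine (bidentate) → 4 donors. Coordination number = 4.
A 4d d⁸ ion has a large crystal-field splitting; square planar leaves the high-energy d_{x²−y²} orbital empty and maximises CFSE.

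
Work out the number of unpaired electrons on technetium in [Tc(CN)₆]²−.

Ligand charges: each cyanide is −1. With an overall charge of −2 the technetium centre must be in the +4 oxidation state.
Tc sits in group 7, so the d-electron count is 7 − 4 = 3.
In an octahedral field the d³ configuration is t₂g³e_g⁰ (only one arrangement possible), giving 3 unpaired electrons.

3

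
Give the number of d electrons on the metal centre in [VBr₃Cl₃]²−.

Ligand charges: each bromide is −1; each chloride is −1. With an overall charge of −2 the vanadium centre must be in the +4 oxidation state.
V sits in group 5, so the d-electron count is 5 − 4 = 1.

d¹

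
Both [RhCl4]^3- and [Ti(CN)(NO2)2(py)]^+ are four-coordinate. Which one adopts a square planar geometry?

[RhCl4]^3-

For [RhCl4]^3-: Summing ligand charges against the −3 overall charge gives an oxidation state of +1 for rhodium. Rhodium is a group-9 element; Rh(I) is therefore d⁸. A 4d d⁸ ion has a large crystal-field splitting; square planar leaves the high-energy d_{x²−y²} orbital empty and maximises CFSE. → square planar.
For [Ti(CN)(NO2)2(py)]^+: Summing ligand charges against the +1 overall charge gives an oxidation state of +4 for titanium. Group 4 minus oxidation state 4 gives a d⁰ configuration. A d⁰ ion has no crystal-field stabilisation preference between square planar and tetrahedral, so four ligands adopt the sterically favoured tetrahedral geometry. → tetrahedral.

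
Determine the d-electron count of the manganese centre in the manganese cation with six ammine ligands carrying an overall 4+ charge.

d3

Ammonia is neutral; balancing the +4 overall charge requires Mn(IV).
Group 7 minus oxidation state 4 gives a d³ configuration.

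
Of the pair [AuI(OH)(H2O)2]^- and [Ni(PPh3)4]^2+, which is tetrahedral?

For [AuI(OH)(H2O)2]^-: Summing ligand charges against the −1 overall charge gives an oxidation state of +1 for gold. Gold is a group-11 element; Au(I) is therefore d¹⁰. A d¹⁰ ion has no crystal-field stabilisation preference between square planar and tetrahedral, so four ligands adopt the sterically favoured tetrahedral geometry. → tetrahedral.
For [Ni(PPh3)4]^2+: Triphenylphosphine is neutral; balancing the +2 overall charge requires Ni(II). Ni sits in group 10, so the d-electron count is 10 − 2 = 8. Triphenylphosphine is a strong-field ligand (high in the spectrochemical series). A 3d d⁸ ion with strong-field ligands gains enough CFSE to favour square planar over tetrahedral. → square planar.

[AuI(OH)(H2O)2]^-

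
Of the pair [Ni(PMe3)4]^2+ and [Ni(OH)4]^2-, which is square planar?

[Ni(PMe3)4]^2+

For [Ni(PMe3)4]^2+: Trimethylphosphine is neutral; balancing the +2 overall charge requires Ni(II). Nickel is a group-10 element; Ni(II) is therefore d⁸. Trimethylphosphine is a strong-field ligand (high in the spectrochemical series). A 3d d⁸ ion with strong-field ligands gains enough CFSE to favour square planar over tetrahedral. → square planar.
For [Ni(OH)4]^2-: Summing ligand charges against the −2 overall charge gives an oxidation state of +2 for nickel. Nickel is a group-10 element; Ni(II) is therefore d⁸. Hydroxide is a weak-field ligand. With weak-field ligands the CFSE gain from square planar is small, so a 3d d⁸ ion takes the sterically preferred tetrahedral geometry. → tetrahedral.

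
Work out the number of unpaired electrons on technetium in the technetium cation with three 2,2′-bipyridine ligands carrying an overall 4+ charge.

Ligand charges: 2,2′-bipyridine is neutral. With an overall charge of +4 the technetium centre must be in the +4 oxidation state.
Group 7 minus oxidation state 4 gives a d³ configuration.
Counting donor atoms: 3×2,2′-bipyridine (bidentate) → 6 donors. Coordination number = 6.
In an octahedral field the d³ configuration is t₂g³e_g⁰ (only one arrangement possible), giving 3 unpaired electrons.

3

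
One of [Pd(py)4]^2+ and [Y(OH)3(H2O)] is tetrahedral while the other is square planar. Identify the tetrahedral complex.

[Y(OH)3(H2O)]

For [Pd(py)4]^2+: Pyridine is neutral; balancing the +2 overall charge requires Pd(II). Group 10 minus oxidation state 2 gives a d⁸ configuration. A 4d d⁸ ion has a large crystal-field splitting; square planar leaves the high-energy d_{x²−y²} orbital empty and maximises CFSE. → square planar.
For [Y(OH)3(H2O)]: Each hydroxide is −1; water is neutral; balancing the 0 overall charge requires Y(III). Yttrium is a group-3 element; Y(III) is therefore d⁰. A d⁰ ion has no crystal-field stabilisation preference between square planar and tetrahedral, so four ligands adopt the sterically favoured tetrahedral geometry. → tetrahedral.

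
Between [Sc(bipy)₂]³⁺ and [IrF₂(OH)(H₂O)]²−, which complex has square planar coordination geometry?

[IrF₂(OH)(H₂O)]²−

For [Sc(bipy)₂]³⁺: Summing ligand charges against the +3 overall charge gives an oxidation state of +3 for scandium. Sc sits in group 3, so the d-electron count is 3 − 3 = 0. A d⁰ ion has no crystal-field stabilisation preference between square planar and tetrahedral, so four ligands adopt the sterically favoured tetrahedral geometry. → tetrahedral.
For [IrF₂(OH)(H₂O)]²−: Summing ligand charges against the −2 overall charge gives an oxidation state of +1 for iridium. Ir sits in group 9, so the d-electron count is 9 − 1 = 8. A 5d d⁸ ion has a large crystal-field splitting; square planar leaves the high-energy d_{x²−y²} orbital empty and maximises CFSE. → square planar.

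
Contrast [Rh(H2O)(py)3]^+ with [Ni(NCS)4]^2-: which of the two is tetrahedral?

For [Rh(H2O)(py)3]^+: Ligand charges: water is neutral; pyridine is neutral. With an overall charge of +1 the rhodium centre must be in the +1 oxidation state. Group 9 minus oxidation state 1 gives a d⁸ configuration. A 4d d⁸ ion has a large crystal-field splitting; square planar leaves the high-energy d_{x²−y²} orbital empty and maximises CFSE. → square planar.
For [Ni(NCS)4]^2-: Each isothiocyanate is −1; balancing the −2 overall charge requires Ni(II). Group 10 minus oxidation state 2 gives a d⁸ configuration. Isothiocyanate is a weak-field ligand. With weak-field ligands the CFSE gain from square planar is small, so a 3d d⁸ ion takes the sterically preferred tetrahedral geometry. → tetrahedral.

[Ni(NCS)4]^2-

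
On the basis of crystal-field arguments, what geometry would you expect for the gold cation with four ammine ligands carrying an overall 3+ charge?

Ammonia is neutral; balancing the +3 overall charge requires Au(III).
Group 11 minus oxidation state 3 gives a d⁸ configuration.
Coordination number: 4.
A 5d d⁸ ion has a large crystal-field splitting; square planar leaves the high-energy d_{x²−y²} orbital empty and maximises CFSE.

square planar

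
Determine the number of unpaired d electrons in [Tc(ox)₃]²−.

3

Summing ligand charges against the −2 overall charge gives an oxidation state of +4 for technetium.
Group 7 minus oxidation state 4 gives a d³ configuration.
Counting donor atoms: 3×oxalate (bidentate) → 6 donors. Coordination number = 6.
In an octahedral field the d³ configuration is t₂g³e_g⁰ (only one arrangement possible), giving 3 unpaired electrons.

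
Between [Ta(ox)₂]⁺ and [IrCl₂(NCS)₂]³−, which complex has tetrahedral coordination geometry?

For [Ta(ox)₂]⁺: Each oxalate is −2; balancing the +1 overall charge requires Ta(V). Ta sits in group 5, so the d-electron count is 5 − 5 = 0. A d⁰ ion has no crystal-field stabilisation preference between square planar and tetrahedral, so four ligands adopt the sterically favoured tetrahedral geometry. → tetrahedral.
For [IrCl₂(NCS)₂]³−: Each chloride is −1; each isothiocyanate is −1; balancing the −3 overall charge requires Ir(I). Iridium is a group-9 element; Ir(I) is therefore d⁸. A 5d d⁸ ion has a large crystal-field splitting; square planar leaves the high-energy d_{x²−y²} orbital empty and maximises CFSE. → square planar.

[Ta(ox)₂]⁺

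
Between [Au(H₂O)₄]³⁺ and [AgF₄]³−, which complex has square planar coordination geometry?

For [Au(H₂O)₄]³⁺: Summing ligand charges against the +3 overall charge gives an oxidation state of +3 for gold. Gold is a group-11 element; Au(III) is therefore d⁸. A 5d d⁸ ion has a large crystal-field splitting; square planar leaves the high-energy d_{x²−y²} orbital empty and maximises CFSE. → square planar.
For [AgF₄]³−: Ligand charges: each fluoride is −1. With an overall charge of −3 the silver centre must be in the +1 oxidation state. Group 11 minus oxidation state 1 gives a d¹⁰ configuration. A d¹⁰ ion has no crystal-field stabilisation preference between square planar and tetrahedral, so four ligands adopt the sterically favoured tetrahedral geometry. → tetrahedral.

[Au(H₂O)₄]³⁺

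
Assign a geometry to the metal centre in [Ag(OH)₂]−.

linear

Each hydroxide is −1; balancing the −1 overall charge requires Ag(I).
Ag sits in group 11, so the d-electron count is 11 − 1 = 10.
With 2 monodentate ligands the coordination number is 2.
A d¹⁰ ion with only two ligands adopts a linear arrangement (sp hybridisation; no CFSE preference).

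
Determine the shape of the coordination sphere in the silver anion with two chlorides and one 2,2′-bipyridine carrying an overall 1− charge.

tetrahedral

Ligand charges: each chloride is −1; 2,2′-bipyridine is neutral. With an overall charge of −1 the silver centre must be in the +1 oxidation state.
Ag sits in group 11, so the d-electron count is 11 − 1 = 10.
Counting donor atoms: 2×chloride (monodentate) → 2 donors; 1×2,2′-bipyridine (bidentate) → 2 donors. Coordination number = 4.
A d¹⁰ ion has no crystal-field stabilisation preference between square planar and tetrahedral, so four ligands adopt the sterically favoured tetrahedral geometry.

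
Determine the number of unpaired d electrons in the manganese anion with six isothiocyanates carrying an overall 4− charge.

5 unpaired electrons

Each isothiocyanate is −1; balancing the −4 overall charge requires Mn(II).
Manganese is a group-7 element; Mn(II) is therefore d⁵.
The spin state decides the count: Isothiocyanate is a weak-field ligand for a first-row metal, so the complex is high-spin.
An octahedral high-spin d⁵ ion is t₂g³e_g², giving 5 unpaired electrons.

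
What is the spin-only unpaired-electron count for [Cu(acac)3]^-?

Summing ligand charges against the −1 overall charge gives an oxidation state of +2 for copper.
Group 11 minus oxidation state 2 gives a d⁹ configuration.
Counting donor atoms: 3×acetylacetonate (bidentate) → 6 donors. Coordination number = 6.
In an octahedral field the d⁹ configuration is t₂g⁶e_g³ (only one arrangement possible), giving 1 unpaired electron.

1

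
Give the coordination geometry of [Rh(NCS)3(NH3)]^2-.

Summing ligand charges against the −2 overall charge gives an oxidation state of +1 for rhodium.
Rh sits in group 9, so the d-electron count is 9 − 1 = 8.
Coordination number: 4.
A 4d d⁸ ion has a large crystal-field splitting; square planar leaves the high-energy d_{x²−y²} orbital empty and maximises CFSE.

square planar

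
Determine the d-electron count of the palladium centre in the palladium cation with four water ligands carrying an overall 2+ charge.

Summing ligand charges against the +2 overall charge gives an oxidation state of +2 for palladium.
Palladium is a group-10 element; Pd(II) is therefore d⁸.

d8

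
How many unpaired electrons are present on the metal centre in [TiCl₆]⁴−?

Ligand charges: each chloride is −1. With an overall charge of −4 the titanium centre must be in the +2 oxidation state.
Titanium is a group-4 element; Ti(II) is therefore d².
In an octahedral field the d² configuration is t₂g²e_g⁰ (only one arrangement possible), giving 2 unpaired electrons.

2 unpaired electrons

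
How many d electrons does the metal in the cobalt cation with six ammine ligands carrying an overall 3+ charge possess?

d6

Ammonia is neutral; balancing the +3 overall charge requires Co(III).
Group 9 minus oxidation state 3 gives a d⁶ configuration.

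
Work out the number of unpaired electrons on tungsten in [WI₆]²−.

2

Summing ligand charges against the −2 overall charge gives an oxidation state of +4 for tungsten.
Group 6 minus oxidation state 4 gives a d² configuration.
In an octahedral field the d² configuration is t₂g²e_g⁰ (only one arrangement possible), giving 2 unpaired electrons.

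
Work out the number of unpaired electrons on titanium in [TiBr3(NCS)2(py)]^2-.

1

Ligand charges: each bromide is −1; each isothiocyanate is −1; pyridine is neutral. With an overall charge of −2 the titanium centre must be in the +3 oxidation state.
Titanium is a group-4 element; Ti(III) is therefore d¹.
In an octahedral field the d¹ configuration is t₂g¹e_g⁰ (only one arrangement possible), giving 1 unpaired electron.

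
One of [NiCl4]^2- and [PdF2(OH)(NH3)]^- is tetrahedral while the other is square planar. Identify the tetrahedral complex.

[NiCl4]^2-

For [NiCl4]^2-: Each chloride is −1; balancing the −2 overall charge requires Ni(II). Group 10 minus oxidation state 2 gives a d⁸ configuration. Chloride is a weak-field ligand. With weak-field ligands the CFSE gain from square planar is small, so a 3d d⁸ ion takes the sterically preferred tetrahedral geometry. → tetrahedral.
For [PdF2(OH)(NH3)]^-: Ligand charges: each fluoride is −1; each hydroxide is −1; ammonia is neutral. With an overall charge of −1 the palladium centre must be in the +2 oxidation state. Pd sits in group 10, so the d-electron count is 10 − 2 = 8. A 4d d⁸ ion has a large crystal-field splitting; square planar leaves the high-energy d_{x²−y²} orbital empty and maximises CFSE. → square planar.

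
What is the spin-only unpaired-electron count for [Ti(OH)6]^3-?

1

Ligand charges: each hydroxide is −1. With an overall charge of −3 the titanium centre must be in the +3 oxidation state.
Group 4 minus oxidation state 3 gives a d¹ configuration.
In an octahedral field the d¹ configuration is t₂g¹e_g⁰ (only one arrangement possible), giving 1 unpaired electron.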